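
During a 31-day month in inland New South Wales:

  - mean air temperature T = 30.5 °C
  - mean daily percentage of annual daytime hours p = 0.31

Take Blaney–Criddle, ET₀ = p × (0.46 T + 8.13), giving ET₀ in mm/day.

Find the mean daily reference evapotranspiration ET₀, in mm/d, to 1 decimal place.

ET₀ = 0.31 × (0.46 × 30.5 + 8.13) = 0.31 × 22.160 = 6.8696 mm/d

6.9 mm/d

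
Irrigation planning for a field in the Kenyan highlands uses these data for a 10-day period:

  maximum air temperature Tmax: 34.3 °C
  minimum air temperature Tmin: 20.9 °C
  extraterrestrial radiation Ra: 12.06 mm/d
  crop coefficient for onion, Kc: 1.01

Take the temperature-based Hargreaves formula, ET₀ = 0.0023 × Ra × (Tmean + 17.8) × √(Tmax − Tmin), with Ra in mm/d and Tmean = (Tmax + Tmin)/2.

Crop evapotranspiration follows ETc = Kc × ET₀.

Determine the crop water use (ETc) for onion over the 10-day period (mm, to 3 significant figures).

46.6 mm

Tmean = (34.3 + 20.9)/2 = 27.60 °C
ET₀ = 0.0023 × 12.06 × (27.60 + 17.8) × √13.4 = 0.0023 × 12.06 × 45.40 × 3.6606 = 4.6098 mm/d
ETc = Kc × ET₀ = 1.01 × 4.6098 = 4.6559 mm/d
Over 10 days: 4.6559 × 10 = 46.559 mm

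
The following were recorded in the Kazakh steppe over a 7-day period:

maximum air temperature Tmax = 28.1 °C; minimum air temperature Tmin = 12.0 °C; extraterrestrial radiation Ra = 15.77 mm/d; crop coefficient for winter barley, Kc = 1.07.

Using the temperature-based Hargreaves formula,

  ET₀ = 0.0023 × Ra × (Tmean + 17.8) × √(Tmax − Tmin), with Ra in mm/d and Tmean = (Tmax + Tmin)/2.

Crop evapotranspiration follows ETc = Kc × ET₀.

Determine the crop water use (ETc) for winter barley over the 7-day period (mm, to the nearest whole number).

41 mm

Tmean = (28.1 + 12.0)/2 = 20.05 °C
ET₀ = 0.0023 × 15.77 × (20.05 + 17.8) × √16.1 = 0.0023 × 15.77 × 37.85 × 4.0125 = 5.5086 mm/d
ETc = Kc × ET₀ = 1.07 × 5.5086 = 5.8942 mm/d
Over 7 days: 5.8942 × 7 = 41.259 mm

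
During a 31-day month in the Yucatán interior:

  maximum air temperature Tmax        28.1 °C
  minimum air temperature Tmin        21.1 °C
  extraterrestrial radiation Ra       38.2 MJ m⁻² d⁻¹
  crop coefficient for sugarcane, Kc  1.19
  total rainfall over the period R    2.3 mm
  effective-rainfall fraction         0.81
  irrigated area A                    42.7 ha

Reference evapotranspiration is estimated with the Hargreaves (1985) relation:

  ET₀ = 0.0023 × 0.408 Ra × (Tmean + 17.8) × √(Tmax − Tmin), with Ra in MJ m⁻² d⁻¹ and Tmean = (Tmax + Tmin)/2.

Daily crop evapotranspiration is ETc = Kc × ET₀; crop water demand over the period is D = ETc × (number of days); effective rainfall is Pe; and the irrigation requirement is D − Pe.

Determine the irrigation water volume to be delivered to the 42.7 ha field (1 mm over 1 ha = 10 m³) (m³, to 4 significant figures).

Tmean = (28.1 + 21.1)/2 = 24.60 °C
0.408 Ra = 0.408 × 38.2 = 15.5856 mm/d equivalent
ET₀ = 0.0023 × 15.5856 × (24.60 + 17.8) × √7.0 = 0.0023 × 15.5856 × 42.40 × 2.6458 = 4.0214 mm/d
ETc = Kc × ET₀ = 1.19 × 4.0214 = 4.7855 mm/d
Crop demand D = ETc × 31 d = 4.7855 × 31 = 148.351 mm
Pe = 0.81 × 2.3 = 1.863 mm
D − Pe = 148.351 − 1.863 = 146.488 mm
Volume = 146.488 mm × 42.7 ha × 10 = 62550.4 m³

62550 m³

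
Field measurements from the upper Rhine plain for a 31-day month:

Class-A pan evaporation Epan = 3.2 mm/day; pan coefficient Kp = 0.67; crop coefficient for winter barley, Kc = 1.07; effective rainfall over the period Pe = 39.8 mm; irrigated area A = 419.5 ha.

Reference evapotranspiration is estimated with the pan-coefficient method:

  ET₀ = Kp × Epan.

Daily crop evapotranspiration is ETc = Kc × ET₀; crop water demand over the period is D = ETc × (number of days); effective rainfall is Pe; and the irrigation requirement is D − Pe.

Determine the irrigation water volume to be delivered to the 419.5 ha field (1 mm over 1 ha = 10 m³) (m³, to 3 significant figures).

131000 m³

ET₀ = 0.67 × 3.2 = 2.1440 mm/d
ETc = Kc × ET₀ = 1.07 × 2.1440 = 2.2941 mm/d
Crop demand D = ETc × 31 d = 2.2941 × 31 = 71.117 mm
D − Pe = 71.117 − 39.8 = 31.317 mm
Volume = 31.317 mm × 419.5 ha × 10 = 131374.8 m³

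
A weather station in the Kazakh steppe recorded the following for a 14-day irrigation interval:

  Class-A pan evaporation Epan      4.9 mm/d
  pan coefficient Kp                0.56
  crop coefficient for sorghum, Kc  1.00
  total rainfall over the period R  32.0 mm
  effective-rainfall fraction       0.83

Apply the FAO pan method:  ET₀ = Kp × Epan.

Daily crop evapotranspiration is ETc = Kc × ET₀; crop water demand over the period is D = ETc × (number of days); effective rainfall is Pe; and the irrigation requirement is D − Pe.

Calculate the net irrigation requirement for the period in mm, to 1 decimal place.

ET₀ = 0.56 × 4.9 = 2.7440 mm/d
ETc = Kc × ET₀ = 1.00 × 2.7440 = 2.7440 mm/d
Crop demand D = ETc × 14 d = 2.7440 × 14 = 38.416 mm
Pe = 0.83 × 32.0 = 26.560 mm
D − Pe = 38.416 − 26.560 = 11.856 mm

11.9 mm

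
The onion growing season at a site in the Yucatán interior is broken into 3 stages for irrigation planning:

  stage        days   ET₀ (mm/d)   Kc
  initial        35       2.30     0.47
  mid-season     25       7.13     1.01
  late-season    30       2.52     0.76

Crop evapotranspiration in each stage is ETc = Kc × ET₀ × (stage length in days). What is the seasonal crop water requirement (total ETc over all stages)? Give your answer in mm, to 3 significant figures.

initial: 0.47 × 2.30 × 35 = 37.84 mm
mid-season: 1.01 × 7.13 × 25 = 180.03 mm
late-season: 0.76 × 2.52 × 30 = 57.46 mm
Seasonal total = 275.33 mm

275 mm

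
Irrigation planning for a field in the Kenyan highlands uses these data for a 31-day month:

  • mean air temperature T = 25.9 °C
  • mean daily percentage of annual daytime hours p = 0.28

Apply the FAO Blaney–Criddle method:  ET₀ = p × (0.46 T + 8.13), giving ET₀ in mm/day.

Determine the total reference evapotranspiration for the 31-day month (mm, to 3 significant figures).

ET₀ = 0.28 × (0.46 × 25.9 + 8.13) = 0.28 × 20.044 = 5.6123 mm/d
Monthly total = 5.6123 × 31 = 173.981 mm

174 mm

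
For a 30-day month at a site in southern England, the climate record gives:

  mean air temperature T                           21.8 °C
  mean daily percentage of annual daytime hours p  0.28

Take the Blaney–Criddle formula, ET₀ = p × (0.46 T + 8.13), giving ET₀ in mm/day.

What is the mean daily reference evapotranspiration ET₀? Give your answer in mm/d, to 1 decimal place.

ET₀ = 0.28 × (0.46 × 21.8 + 8.13) = 0.28 × 18.158 = 5.0842 mm/d

5.1 mm/d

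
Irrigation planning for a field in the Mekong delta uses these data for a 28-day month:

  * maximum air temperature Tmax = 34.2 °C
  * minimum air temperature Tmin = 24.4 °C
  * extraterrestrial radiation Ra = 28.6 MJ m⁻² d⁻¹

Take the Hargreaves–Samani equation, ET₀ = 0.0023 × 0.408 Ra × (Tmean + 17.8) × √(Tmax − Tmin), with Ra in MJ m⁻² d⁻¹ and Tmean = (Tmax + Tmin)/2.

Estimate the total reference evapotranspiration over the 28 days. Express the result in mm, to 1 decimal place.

Tmean = (34.2 + 24.4)/2 = 29.30 °C
0.408 Ra = 0.408 × 28.6 = 11.6688 mm/d equivalent
ET₀ = 0.0023 × 11.6688 × (29.30 + 17.8) × √9.8 = 0.0023 × 11.6688 × 47.10 × 3.1305 = 3.9572 mm/d
Over 28 days: 3.9572 × 28 = 110.802 mm

110.8 mm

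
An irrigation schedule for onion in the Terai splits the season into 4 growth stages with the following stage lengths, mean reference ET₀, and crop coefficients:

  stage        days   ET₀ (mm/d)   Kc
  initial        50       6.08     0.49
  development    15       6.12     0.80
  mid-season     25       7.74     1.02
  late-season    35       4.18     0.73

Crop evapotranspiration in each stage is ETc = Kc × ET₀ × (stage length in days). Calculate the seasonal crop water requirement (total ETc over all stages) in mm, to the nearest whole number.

527 mm

initial: 0.49 × 6.08 × 50 = 148.96 mm
development: 0.80 × 6.12 × 15 = 73.44 mm
mid-season: 1.02 × 7.74 × 25 = 197.37 mm
late-season: 0.73 × 4.18 × 35 = 106.80 mm
Seasonal total = 526.57 mm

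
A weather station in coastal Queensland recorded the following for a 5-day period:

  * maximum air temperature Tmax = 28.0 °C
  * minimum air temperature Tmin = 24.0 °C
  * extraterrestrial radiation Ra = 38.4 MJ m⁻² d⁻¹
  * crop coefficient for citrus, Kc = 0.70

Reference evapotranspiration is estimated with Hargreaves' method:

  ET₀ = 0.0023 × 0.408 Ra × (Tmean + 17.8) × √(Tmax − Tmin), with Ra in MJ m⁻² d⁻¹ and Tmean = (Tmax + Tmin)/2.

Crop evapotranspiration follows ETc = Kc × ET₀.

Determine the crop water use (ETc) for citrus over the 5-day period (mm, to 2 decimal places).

11.05 mm

Tmean = (28.0 + 24.0)/2 = 26.00 °C
0.408 Ra = 0.408 × 38.4 = 15.6672 mm/d equivalent
ET₀ = 0.0023 × 15.6672 × (26.00 + 17.8) × √4.0 = 0.0023 × 15.6672 × 43.80 × 2.0000 = 3.1566 mm/d
ETc = Kc × ET₀ = 0.70 × 3.1566 = 2.2096 mm/d
Over 5 days: 2.2096 × 5 = 11.048 mm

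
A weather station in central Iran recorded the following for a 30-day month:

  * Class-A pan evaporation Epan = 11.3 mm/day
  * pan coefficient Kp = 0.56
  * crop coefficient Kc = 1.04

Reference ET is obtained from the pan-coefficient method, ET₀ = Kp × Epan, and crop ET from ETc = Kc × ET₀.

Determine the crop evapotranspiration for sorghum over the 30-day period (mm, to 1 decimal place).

ET₀ = 0.56 × 11.3 = 6.3280 mm/d
ETc = Kc × ET₀ = 1.04 × 6.3280 = 6.5811 mm/d
Over 30 days: 6.5811 × 30 = 197.433 mm

197.4 mm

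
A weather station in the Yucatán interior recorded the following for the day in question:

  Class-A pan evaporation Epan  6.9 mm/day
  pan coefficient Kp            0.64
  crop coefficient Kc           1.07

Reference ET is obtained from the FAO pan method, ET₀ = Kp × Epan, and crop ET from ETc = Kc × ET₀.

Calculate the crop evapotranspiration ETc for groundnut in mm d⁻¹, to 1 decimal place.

4.7 mm d⁻¹

ET₀ = 0.64 × 6.9 = 4.4160 mm/d
ETc = Kc × ET₀ = 1.07 × 4.4160 = 4.7251 mm/d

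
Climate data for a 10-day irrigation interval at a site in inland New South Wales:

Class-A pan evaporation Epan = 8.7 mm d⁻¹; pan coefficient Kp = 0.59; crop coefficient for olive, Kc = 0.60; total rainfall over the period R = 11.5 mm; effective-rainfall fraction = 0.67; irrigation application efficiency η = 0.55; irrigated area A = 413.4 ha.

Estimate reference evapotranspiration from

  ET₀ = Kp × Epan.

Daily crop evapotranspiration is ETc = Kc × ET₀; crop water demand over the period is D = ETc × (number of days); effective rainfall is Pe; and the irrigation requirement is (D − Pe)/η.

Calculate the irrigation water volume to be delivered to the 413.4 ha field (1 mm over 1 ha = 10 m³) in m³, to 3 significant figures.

ET₀ = 0.59 × 8.7 = 5.1330 mm/d
ETc = Kc × ET₀ = 0.60 × 5.1330 = 3.0798 mm/d
Crop demand D = ETc × 10 d = 3.0798 × 10 = 30.798 mm
Pe = 0.67 × 11.5 = 7.705 mm
D − Pe = 30.798 − 7.705 = 23.093 mm
Gross irrigation = 23.093 / 0.55 = 41.987 mm
Volume = 41.987 mm × 413.4 ha × 10 = 173574.3 m³

174000 m³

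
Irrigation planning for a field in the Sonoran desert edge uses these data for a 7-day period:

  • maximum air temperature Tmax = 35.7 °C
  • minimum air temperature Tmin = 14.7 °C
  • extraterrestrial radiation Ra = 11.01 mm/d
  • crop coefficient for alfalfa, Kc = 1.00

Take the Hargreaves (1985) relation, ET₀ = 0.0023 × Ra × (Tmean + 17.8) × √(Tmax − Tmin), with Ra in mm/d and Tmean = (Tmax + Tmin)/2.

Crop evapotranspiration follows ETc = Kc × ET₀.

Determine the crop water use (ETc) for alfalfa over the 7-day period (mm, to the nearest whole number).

35 mm

Tmean = (35.7 + 14.7)/2 = 25.20 °C
ET₀ = 0.0023 × 11.01 × (25.20 + 17.8) × √21.0 = 0.0023 × 11.01 × 43.00 × 4.5826 = 4.9899 mm/d
ETc = Kc × ET₀ = 1.00 × 4.9899 = 4.9899 mm/d
Over 7 days: 4.9899 × 7 = 34.929 mm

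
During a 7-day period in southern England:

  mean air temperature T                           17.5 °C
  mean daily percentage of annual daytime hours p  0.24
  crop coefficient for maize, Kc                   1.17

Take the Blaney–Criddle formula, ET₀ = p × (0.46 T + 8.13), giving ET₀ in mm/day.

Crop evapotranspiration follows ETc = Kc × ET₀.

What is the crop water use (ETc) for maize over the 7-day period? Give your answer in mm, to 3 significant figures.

ET₀ = 0.24 × (0.46 × 17.5 + 8.13) = 0.24 × 16.180 = 3.8832 mm/d
ETc = Kc × ET₀ = 1.17 × 3.8832 = 4.5433 mm/d
Over 7 days: 4.5433 × 7 = 31.803 mm

31.8 mm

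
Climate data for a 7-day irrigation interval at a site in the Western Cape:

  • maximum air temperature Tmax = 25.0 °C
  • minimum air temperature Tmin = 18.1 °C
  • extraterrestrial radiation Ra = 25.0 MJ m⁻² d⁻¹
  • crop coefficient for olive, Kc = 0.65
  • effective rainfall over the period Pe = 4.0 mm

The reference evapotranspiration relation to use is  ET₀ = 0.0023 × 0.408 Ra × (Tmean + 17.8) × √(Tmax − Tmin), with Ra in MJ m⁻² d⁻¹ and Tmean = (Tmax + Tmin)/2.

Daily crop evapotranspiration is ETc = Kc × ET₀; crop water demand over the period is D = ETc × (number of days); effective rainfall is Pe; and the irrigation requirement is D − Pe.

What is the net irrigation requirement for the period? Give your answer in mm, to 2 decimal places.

Tmean = (25.0 + 18.1)/2 = 21.55 °C
0.408 Ra = 0.408 × 25.0 = 10.2000 mm/d equivalent
ET₀ = 0.0023 × 10.2000 × (21.55 + 17.8) × √6.9 = 0.0023 × 10.2000 × 39.35 × 2.6268 = 2.4249 mm/d
ETc = Kc × ET₀ = 0.65 × 2.4249 = 1.5762 mm/d
Crop demand D = ETc × 7 d = 1.5762 × 7 = 11.033 mm
D − Pe = 11.033 − 4.0 = 7.033 mm

7.03 mm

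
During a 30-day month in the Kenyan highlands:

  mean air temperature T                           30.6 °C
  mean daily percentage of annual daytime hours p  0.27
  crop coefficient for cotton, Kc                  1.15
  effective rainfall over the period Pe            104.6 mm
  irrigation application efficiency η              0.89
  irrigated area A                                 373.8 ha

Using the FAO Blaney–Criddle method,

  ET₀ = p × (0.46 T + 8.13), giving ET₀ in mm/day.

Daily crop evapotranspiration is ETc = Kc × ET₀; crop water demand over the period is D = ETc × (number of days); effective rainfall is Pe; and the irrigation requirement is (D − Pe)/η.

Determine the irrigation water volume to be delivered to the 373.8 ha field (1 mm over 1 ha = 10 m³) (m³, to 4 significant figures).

429400 m³

ET₀ = 0.27 × (0.46 × 30.6 + 8.13) = 0.27 × 22.206 = 5.9956 mm/d
ETc = Kc × ET₀ = 1.15 × 5.9956 = 6.8949 mm/d
Crop demand D = ETc × 30 d = 6.8949 × 30 = 206.847 mm
D − Pe = 206.847 − 104.6 = 102.247 mm
Gross irrigation = 102.247 / 0.89 = 114.884 mm
Volume = 114.884 mm × 373.8 ha × 10 = 429436.4 m³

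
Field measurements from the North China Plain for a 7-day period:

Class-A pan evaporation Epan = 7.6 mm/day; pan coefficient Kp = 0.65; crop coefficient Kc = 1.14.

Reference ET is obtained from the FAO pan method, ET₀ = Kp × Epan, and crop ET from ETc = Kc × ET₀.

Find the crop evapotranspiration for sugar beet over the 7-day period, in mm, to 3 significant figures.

ET₀ = 0.65 × 7.6 = 4.9400 mm/d
ETc = Kc × ET₀ = 1.14 × 4.9400 = 5.6316 mm/d
Over 7 days: 5.6316 × 7 = 39.421 mm

39.4 mm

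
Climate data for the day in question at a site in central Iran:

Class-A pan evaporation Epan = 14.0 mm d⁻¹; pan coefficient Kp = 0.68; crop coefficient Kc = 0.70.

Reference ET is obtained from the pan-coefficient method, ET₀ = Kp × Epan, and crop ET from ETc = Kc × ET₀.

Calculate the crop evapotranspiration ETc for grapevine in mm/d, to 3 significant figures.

ET₀ = 0.68 × 14.0 = 9.5200 mm/d
ETc = Kc × ET₀ = 0.70 × 9.5200 = 6.6640 mm/d

6.66 mm/d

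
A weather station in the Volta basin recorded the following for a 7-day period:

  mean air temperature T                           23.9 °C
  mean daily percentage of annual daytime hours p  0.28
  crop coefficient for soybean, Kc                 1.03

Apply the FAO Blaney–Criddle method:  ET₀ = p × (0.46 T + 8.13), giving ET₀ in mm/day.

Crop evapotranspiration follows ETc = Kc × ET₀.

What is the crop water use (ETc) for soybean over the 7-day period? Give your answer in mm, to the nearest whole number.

ET₀ = 0.28 × (0.46 × 23.9 + 8.13) = 0.28 × 19.124 = 5.3547 mm/d
ETc = Kc × ET₀ = 1.03 × 5.3547 = 5.5153 mm/d
Over 7 days: 5.5153 × 7 = 38.607 mm

39 mm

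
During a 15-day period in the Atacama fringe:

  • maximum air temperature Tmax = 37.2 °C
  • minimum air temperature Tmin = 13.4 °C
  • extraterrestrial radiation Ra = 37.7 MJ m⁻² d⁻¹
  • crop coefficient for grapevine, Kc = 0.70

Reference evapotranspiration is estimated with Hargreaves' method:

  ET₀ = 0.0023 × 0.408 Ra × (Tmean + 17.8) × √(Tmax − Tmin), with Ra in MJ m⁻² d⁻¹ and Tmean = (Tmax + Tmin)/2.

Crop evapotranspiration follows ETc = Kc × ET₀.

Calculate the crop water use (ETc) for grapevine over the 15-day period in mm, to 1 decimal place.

78.1 mm

Tmean = (37.2 + 13.4)/2 = 25.30 °C
0.408 Ra = 0.408 × 37.7 = 15.3816 mm/d equivalent
ET₀ = 0.0023 × 15.3816 × (25.30 + 17.8) × √23.8 = 0.0023 × 15.3816 × 43.10 × 4.8785 = 7.4386 mm/d
ETc = Kc × ET₀ = 0.70 × 7.4386 = 5.2070 mm/d
Over 15 days: 5.2070 × 15 = 78.105 mm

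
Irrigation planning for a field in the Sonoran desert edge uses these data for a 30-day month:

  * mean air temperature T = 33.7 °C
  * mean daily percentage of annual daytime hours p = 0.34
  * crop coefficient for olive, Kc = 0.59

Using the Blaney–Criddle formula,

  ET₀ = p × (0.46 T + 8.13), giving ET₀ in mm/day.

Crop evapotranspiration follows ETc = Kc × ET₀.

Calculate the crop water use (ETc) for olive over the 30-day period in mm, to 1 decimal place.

ET₀ = 0.34 × (0.46 × 33.7 + 8.13) = 0.34 × 23.632 = 8.0349 mm/d
ETc = Kc × ET₀ = 0.59 × 8.0349 = 4.7406 mm/d
Over 30 days: 4.7406 × 30 = 142.218 mm

142.2 mm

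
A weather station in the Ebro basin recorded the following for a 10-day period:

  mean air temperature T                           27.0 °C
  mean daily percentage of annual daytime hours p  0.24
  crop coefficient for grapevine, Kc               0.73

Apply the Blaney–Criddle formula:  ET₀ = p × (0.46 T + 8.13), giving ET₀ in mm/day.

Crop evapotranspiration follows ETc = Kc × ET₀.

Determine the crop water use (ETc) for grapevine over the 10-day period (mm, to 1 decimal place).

ET₀ = 0.24 × (0.46 × 27.0 + 8.13) = 0.24 × 20.550 = 4.9320 mm/d
ETc = Kc × ET₀ = 0.73 × 4.9320 = 3.6004 mm/d
Over 10 days: 3.6004 × 10 = 36.004 mm

36.0 mm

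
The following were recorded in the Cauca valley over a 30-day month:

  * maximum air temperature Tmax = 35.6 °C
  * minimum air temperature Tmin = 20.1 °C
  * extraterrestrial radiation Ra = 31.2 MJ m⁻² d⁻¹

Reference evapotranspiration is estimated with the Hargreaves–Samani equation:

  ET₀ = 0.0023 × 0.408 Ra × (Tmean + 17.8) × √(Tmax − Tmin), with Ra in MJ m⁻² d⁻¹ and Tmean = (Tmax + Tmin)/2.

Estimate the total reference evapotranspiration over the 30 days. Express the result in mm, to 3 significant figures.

158 mm

Tmean = (35.6 + 20.1)/2 = 27.85 °C
0.408 Ra = 0.408 × 31.2 = 12.7296 mm/d equivalent
ET₀ = 0.0023 × 12.7296 × (27.85 + 17.8) × √15.5 = 0.0023 × 12.7296 × 45.65 × 3.9370 = 5.2620 mm/d
Over 30 days: 5.2620 × 30 = 157.860 mm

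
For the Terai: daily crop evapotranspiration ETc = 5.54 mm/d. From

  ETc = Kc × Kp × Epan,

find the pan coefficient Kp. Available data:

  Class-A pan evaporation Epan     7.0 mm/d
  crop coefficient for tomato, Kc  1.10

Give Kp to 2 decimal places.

ETc = Kc × Kp × Epan  ⇒  Kp = ETc / (Kc × Epan)
Kp = 5.54 / (1.10 × 7.0) = 5.54 / 7.700 = 0.7195

0.72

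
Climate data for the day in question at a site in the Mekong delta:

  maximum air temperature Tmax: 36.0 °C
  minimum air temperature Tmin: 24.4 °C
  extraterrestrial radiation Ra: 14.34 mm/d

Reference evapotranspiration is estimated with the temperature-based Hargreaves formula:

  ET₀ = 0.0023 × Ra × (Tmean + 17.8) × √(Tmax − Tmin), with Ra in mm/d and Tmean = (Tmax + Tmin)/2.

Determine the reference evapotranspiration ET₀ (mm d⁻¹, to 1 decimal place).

Tmean = (36.0 + 24.4)/2 = 30.20 °C
ET₀ = 0.0023 × 14.34 × (30.20 + 17.8) × √11.6 = 0.0023 × 14.34 × 48.00 × 3.4059 = 5.3920 mm/d

5.4 mm d⁻¹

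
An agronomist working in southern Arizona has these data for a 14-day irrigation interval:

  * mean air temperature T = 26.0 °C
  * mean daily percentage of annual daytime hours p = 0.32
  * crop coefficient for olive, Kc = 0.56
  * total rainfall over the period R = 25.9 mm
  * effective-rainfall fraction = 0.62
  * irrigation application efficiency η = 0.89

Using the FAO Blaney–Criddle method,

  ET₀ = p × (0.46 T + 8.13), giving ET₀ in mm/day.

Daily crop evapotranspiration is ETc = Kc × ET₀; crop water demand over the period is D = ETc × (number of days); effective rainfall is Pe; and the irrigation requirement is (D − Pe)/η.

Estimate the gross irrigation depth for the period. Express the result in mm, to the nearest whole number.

39 mm

ET₀ = 0.32 × (0.46 × 26.0 + 8.13) = 0.32 × 20.090 = 6.4288 mm/d
ETc = Kc × ET₀ = 0.56 × 6.4288 = 3.6001 mm/d
Crop demand D = ETc × 14 d = 3.6001 × 14 = 50.401 mm
Pe = 0.62 × 25.9 = 16.058 mm
D − Pe = 50.401 − 16.058 = 34.343 mm
Gross irrigation = 34.343 / 0.89 = 38.588 mm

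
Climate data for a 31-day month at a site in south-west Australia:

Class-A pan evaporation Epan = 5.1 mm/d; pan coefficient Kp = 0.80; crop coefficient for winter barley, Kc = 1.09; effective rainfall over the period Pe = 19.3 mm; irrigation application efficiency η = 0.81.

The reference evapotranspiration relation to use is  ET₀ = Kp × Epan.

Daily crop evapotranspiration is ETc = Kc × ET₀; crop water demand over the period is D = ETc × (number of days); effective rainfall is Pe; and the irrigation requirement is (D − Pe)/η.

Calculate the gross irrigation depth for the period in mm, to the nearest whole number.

ET₀ = 0.80 × 5.1 = 4.0800 mm/d
ETc = Kc × ET₀ = 1.09 × 4.0800 = 4.4472 mm/d
Crop demand D = ETc × 31 d = 4.4472 × 31 = 137.863 mm
D − Pe = 137.863 − 19.3 = 118.563 mm
Gross irrigation = 118.563 / 0.81 = 146.374 mm

146 mm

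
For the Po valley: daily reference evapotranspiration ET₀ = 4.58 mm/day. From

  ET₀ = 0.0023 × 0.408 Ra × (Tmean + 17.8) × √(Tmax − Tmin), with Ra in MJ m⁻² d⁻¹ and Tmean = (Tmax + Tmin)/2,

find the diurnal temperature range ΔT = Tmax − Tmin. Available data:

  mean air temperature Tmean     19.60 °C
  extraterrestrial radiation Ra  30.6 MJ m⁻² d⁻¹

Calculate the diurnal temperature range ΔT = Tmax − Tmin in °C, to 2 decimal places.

√ΔT = ET₀ / [0.0023 × 0.408 × Ra × (Tmean+17.8)] = 4.58 / (0.0023 × 12.4848 × 37.40) = 4.2647
ΔT = 4.2647² = 18.188 °C

18.19 °C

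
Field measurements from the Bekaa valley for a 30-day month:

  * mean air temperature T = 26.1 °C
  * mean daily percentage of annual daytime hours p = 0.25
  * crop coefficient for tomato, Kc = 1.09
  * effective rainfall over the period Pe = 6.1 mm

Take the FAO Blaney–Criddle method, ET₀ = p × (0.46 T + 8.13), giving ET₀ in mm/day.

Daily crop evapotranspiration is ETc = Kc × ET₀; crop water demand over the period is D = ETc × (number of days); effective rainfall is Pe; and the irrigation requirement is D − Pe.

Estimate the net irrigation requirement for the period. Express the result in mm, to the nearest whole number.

159 mm

ET₀ = 0.25 × (0.46 × 26.1 + 8.13) = 0.25 × 20.136 = 5.0340 mm/d
ETc = Kc × ET₀ = 1.09 × 5.0340 = 5.4871 mm/d
Crop demand D = ETc × 30 d = 5.4871 × 30 = 164.613 mm
D − Pe = 164.613 − 6.1 = 158.513 mm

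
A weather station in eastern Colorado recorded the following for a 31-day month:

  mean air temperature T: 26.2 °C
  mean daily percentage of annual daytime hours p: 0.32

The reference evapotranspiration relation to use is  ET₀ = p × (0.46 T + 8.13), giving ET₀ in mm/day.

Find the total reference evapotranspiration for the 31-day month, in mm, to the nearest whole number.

200 mm

ET₀ = 0.32 × (0.46 × 26.2 + 8.13) = 0.32 × 20.182 = 6.4582 mm/d
Monthly total = 6.4582 × 31 = 200.204 mm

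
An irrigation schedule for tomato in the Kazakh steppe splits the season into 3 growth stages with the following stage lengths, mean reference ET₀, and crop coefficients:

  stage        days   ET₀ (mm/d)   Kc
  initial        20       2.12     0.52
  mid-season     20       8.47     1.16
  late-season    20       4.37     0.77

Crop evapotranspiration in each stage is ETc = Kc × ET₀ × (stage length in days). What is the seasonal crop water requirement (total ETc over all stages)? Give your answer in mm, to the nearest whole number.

initial: 0.52 × 2.12 × 20 = 22.05 mm
mid-season: 1.16 × 8.47 × 20 = 196.50 mm
late-season: 0.77 × 4.37 × 20 = 67.30 mm
Seasonal total = 285.85 mm

286 mm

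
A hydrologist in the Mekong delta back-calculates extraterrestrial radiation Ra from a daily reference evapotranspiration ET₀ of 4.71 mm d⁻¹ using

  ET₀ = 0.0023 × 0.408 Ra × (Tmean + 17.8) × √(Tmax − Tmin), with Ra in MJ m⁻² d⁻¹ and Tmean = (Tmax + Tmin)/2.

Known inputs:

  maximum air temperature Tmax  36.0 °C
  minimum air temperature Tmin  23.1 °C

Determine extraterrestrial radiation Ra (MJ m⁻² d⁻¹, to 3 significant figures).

Tmean = (36.0+23.1)/2 = 29.55 °C; ΔT = 12.9
Ra = ET₀ / [0.0023 × 0.408 × (Tmean+17.8) × √ΔT]
   = 4.71 / (0.0023 × 0.408 × 47.35 × 3.5917) = 29.513 MJ m⁻² d⁻¹

29.5 MJ m⁻² d⁻¹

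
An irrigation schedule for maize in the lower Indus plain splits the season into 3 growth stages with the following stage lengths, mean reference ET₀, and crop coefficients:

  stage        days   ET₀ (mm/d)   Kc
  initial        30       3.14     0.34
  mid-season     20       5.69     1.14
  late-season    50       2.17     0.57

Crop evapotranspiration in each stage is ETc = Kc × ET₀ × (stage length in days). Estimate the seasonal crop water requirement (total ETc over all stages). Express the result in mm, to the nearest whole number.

224 mm

initial: 0.34 × 3.14 × 30 = 32.03 mm
mid-season: 1.14 × 5.69 × 20 = 129.73 mm
late-season: 0.57 × 2.17 × 50 = 61.85 mm
Seasonal total = 223.61 mm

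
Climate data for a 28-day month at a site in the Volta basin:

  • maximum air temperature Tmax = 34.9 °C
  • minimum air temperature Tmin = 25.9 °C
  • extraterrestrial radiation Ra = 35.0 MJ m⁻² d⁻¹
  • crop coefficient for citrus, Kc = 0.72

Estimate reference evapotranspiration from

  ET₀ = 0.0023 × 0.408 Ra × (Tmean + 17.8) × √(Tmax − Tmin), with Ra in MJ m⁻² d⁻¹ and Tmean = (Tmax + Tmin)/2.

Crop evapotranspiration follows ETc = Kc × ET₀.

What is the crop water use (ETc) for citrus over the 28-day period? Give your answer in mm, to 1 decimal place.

95.7 mm

Tmean = (34.9 + 25.9)/2 = 30.40 °C
0.408 Ra = 0.408 × 35.0 = 14.2800 mm/d equivalent
ET₀ = 0.0023 × 14.2800 × (30.40 + 17.8) × √9.0 = 0.0023 × 14.2800 × 48.20 × 3.0000 = 4.7492 mm/d
ETc = Kc × ET₀ = 0.72 × 4.7492 = 3.4194 mm/d
Over 28 days: 3.4194 × 28 = 95.743 mm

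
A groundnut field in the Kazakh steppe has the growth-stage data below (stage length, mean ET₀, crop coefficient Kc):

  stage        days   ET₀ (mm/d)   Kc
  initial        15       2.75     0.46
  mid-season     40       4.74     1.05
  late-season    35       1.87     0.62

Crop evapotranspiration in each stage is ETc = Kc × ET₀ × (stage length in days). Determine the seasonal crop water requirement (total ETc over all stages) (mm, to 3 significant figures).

initial: 0.46 × 2.75 × 15 = 18.98 mm
mid-season: 1.05 × 4.74 × 40 = 199.08 mm
late-season: 0.62 × 1.87 × 35 = 40.58 mm
Seasonal total = 258.64 mm

259 mm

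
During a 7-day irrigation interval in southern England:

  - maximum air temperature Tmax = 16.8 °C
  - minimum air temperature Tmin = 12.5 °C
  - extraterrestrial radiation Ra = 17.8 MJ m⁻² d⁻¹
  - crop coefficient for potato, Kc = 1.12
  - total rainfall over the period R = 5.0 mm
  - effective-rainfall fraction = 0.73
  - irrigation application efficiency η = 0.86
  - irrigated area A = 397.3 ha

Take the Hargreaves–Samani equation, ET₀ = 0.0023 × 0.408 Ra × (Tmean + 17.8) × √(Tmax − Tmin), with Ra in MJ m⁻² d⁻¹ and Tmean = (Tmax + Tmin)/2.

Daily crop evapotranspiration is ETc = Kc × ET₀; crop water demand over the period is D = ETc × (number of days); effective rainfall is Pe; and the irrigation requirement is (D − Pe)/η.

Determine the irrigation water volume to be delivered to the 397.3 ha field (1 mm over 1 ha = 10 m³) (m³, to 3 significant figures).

Tmean = (16.8 + 12.5)/2 = 14.65 °C
0.408 Ra = 0.408 × 17.8 = 7.2624 mm/d equivalent
ET₀ = 0.0023 × 7.2624 × (14.65 + 17.8) × √4.3 = 0.0023 × 7.2624 × 32.45 × 2.0736 = 1.1240 mm/d
ETc = Kc × ET₀ = 1.12 × 1.1240 = 1.2589 mm/d
Crop demand D = ETc × 7 d = 1.2589 × 7 = 8.812 mm
Pe = 0.73 × 5.0 = 3.650 mm
D − Pe = 8.812 − 3.650 = 5.162 mm
Gross irrigation = 5.162 / 0.86 = 6.002 mm
Volume = 6.002 mm × 397.3 ha × 10 = 23845.9 m³

23800 m³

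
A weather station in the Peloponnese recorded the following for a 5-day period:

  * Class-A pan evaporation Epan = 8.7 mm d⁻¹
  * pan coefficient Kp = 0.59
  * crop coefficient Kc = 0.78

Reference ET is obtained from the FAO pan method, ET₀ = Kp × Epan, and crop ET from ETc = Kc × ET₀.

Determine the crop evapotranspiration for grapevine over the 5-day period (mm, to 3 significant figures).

20.0 mm

ET₀ = 0.59 × 8.7 = 5.1330 mm/d
ETc = Kc × ET₀ = 0.78 × 5.1330 = 4.0037 mm/d
Over 5 days: 4.0037 × 5 = 20.019 mm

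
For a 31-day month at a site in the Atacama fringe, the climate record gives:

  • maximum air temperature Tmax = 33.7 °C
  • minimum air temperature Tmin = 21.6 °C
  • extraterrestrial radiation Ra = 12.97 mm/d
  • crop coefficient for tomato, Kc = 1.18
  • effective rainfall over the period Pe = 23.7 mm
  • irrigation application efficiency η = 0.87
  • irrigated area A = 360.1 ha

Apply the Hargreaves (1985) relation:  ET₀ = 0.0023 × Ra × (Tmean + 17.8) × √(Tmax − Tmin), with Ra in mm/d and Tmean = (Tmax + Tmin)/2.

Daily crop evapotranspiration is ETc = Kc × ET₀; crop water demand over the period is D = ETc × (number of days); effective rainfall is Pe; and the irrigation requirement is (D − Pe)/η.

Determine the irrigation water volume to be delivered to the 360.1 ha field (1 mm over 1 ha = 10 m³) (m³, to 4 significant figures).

Tmean = (33.7 + 21.6)/2 = 27.65 °C
ET₀ = 0.0023 × 12.97 × (27.65 + 17.8) × √12.1 = 0.0023 × 12.97 × 45.45 × 3.4785 = 4.7162 mm/d
ETc = Kc × ET₀ = 1.18 × 4.7162 = 5.5651 mm/d
Crop demand D = ETc × 31 d = 5.5651 × 31 = 172.518 mm
D − Pe = 172.518 − 23.7 = 148.818 mm
Gross irrigation = 148.818 / 0.87 = 171.055 mm
Volume = 171.055 mm × 360.1 ha × 10 = 615969.1 m³

616000 m³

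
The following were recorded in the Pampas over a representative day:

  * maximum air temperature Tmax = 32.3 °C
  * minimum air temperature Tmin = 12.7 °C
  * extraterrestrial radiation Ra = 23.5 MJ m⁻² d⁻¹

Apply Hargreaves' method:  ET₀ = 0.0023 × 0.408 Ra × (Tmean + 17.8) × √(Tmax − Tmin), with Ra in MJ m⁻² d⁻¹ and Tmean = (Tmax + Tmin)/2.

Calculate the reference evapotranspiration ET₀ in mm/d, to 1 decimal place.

Tmean = (32.3 + 12.7)/2 = 22.50 °C
0.408 Ra = 0.408 × 23.5 = 9.5880 mm/d equivalent
ET₀ = 0.0023 × 9.5880 × (22.50 + 17.8) × √19.6 = 0.0023 × 9.5880 × 40.30 × 4.4272 = 3.9345 mm/d

3.9 mm/d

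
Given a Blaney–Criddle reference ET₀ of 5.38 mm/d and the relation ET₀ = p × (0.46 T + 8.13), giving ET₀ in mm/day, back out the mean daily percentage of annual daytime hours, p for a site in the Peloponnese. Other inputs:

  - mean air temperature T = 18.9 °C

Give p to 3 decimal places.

0.320

p = ET₀ / (0.46 T + 8.13) = 5.38 / (0.46 × 18.9 + 8.13) = 5.38 / 16.824 = 0.3198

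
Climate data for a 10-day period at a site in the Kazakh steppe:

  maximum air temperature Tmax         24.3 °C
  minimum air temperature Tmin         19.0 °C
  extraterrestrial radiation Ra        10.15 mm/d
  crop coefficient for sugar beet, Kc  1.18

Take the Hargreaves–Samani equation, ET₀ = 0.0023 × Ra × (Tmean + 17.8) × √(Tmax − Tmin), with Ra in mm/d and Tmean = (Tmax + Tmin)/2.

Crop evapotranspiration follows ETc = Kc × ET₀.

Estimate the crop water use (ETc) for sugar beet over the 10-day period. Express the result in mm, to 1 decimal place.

25.0 mm

Tmean = (24.3 + 19.0)/2 = 21.65 °C
ET₀ = 0.0023 × 10.15 × (21.65 + 17.8) × √5.3 = 0.0023 × 10.15 × 39.45 × 2.3022 = 2.1202 mm/d
ETc = Kc × ET₀ = 1.18 × 2.1202 = 2.5018 mm/d
Over 10 days: 2.5018 × 10 = 25.018 mm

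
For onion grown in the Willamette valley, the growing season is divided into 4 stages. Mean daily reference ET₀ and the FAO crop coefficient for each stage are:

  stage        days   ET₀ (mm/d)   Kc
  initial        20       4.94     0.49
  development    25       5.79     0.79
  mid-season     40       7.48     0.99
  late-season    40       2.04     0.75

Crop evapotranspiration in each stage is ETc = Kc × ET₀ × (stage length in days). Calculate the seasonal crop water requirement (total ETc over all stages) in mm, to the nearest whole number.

initial: 0.49 × 4.94 × 20 = 48.41 mm
development: 0.79 × 5.79 × 25 = 114.35 mm
mid-season: 0.99 × 7.48 × 40 = 296.21 mm
late-season: 0.75 × 2.04 × 40 = 61.20 mm
Seasonal total = 520.17 mm

520 mm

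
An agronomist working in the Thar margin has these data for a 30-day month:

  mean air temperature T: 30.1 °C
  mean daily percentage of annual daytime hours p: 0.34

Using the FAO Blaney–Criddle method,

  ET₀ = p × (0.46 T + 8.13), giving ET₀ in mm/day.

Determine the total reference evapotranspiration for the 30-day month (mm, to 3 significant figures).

ET₀ = 0.34 × (0.46 × 30.1 + 8.13) = 0.34 × 21.976 = 7.4718 mm/d
Monthly total = 7.4718 × 30 = 224.154 mm

224 mm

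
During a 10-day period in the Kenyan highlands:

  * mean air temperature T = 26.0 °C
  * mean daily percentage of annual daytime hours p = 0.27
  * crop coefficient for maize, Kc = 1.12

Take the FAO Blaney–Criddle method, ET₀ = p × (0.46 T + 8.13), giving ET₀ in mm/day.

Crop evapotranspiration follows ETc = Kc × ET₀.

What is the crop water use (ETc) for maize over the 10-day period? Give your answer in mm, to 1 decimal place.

ET₀ = 0.27 × (0.46 × 26.0 + 8.13) = 0.27 × 20.090 = 5.4243 mm/d
ETc = Kc × ET₀ = 1.12 × 5.4243 = 6.0752 mm/d
Over 10 days: 6.0752 × 10 = 60.752 mm

60.8 mm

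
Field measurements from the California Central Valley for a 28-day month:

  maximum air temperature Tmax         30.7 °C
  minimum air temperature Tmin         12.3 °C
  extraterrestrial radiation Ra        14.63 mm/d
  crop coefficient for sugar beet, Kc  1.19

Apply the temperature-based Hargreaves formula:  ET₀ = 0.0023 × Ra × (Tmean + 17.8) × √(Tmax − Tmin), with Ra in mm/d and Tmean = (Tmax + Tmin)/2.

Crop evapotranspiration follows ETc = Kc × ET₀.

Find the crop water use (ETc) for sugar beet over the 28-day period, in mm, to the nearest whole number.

Tmean = (30.7 + 12.3)/2 = 21.50 °C
ET₀ = 0.0023 × 14.63 × (21.50 + 17.8) × √18.4 = 0.0023 × 14.63 × 39.30 × 4.2895 = 5.6725 mm/d
ETc = Kc × ET₀ = 1.19 × 5.6725 = 6.7503 mm/d
Over 28 days: 6.7503 × 28 = 189.008 mm

189 mm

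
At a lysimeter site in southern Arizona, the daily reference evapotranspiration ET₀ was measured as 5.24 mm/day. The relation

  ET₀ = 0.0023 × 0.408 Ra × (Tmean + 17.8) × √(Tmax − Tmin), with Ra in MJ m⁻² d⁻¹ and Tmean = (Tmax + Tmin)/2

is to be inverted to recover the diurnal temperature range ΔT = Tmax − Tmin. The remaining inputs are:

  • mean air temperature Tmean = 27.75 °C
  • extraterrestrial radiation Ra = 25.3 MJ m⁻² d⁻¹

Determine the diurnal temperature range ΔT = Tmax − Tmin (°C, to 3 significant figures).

√ΔT = ET₀ / [0.0023 × 0.408 × Ra × (Tmean+17.8)] = 5.24 / (0.0023 × 10.3224 × 45.55) = 4.8455
ΔT = 4.8455² = 23.479 °C

23.5 °C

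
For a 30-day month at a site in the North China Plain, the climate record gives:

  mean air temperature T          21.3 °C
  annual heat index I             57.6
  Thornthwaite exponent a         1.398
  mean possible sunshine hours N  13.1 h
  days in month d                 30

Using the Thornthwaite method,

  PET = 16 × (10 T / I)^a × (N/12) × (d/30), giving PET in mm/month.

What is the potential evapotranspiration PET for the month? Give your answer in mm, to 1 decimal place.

108.7 mm

10T/I = 10 × 21.3 / 57.6 = 3.6979
(10T/I)^a = 3.6979^1.398 = 6.2230
Uncorrected PET = 16 × 6.2230 = 99.568 mm
Correction = (N/12)(d/30) = (13.1/12)(30/30) = 1.0917
PET = 99.568 × 1.0917 = 108.698 mm/month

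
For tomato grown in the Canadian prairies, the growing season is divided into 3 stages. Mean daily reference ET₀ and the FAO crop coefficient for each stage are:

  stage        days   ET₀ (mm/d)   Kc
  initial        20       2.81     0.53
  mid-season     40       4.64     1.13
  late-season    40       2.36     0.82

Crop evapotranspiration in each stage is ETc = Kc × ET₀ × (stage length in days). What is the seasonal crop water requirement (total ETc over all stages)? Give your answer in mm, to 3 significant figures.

317 mm

initial: 0.53 × 2.81 × 20 = 29.79 mm
mid-season: 1.13 × 4.64 × 40 = 209.73 mm
late-season: 0.82 × 2.36 × 40 = 77.41 mm
Seasonal total = 316.93 mm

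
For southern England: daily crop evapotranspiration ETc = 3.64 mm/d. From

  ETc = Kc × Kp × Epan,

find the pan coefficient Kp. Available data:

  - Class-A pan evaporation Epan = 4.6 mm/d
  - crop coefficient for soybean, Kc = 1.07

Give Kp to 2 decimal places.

0.74

ETc = Kc × Kp × Epan  ⇒  Kp = ETc / (Kc × Epan)
Kp = 3.64 / (1.07 × 4.6) = 3.64 / 4.922 = 0.7395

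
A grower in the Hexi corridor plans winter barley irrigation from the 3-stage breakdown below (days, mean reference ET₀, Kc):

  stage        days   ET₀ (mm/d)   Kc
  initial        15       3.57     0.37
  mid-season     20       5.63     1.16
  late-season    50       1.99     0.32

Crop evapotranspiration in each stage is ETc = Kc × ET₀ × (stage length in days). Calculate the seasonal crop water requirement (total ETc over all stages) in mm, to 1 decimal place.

initial: 0.37 × 3.57 × 15 = 19.81 mm
mid-season: 1.16 × 5.63 × 20 = 130.62 mm
late-season: 0.32 × 1.99 × 50 = 31.84 mm
Seasonal total = 182.27 mm

182.3 mm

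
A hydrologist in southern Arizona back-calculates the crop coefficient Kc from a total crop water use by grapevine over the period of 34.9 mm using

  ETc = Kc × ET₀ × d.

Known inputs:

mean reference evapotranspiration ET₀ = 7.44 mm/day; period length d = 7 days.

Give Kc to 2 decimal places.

0.67

ETc = Kc × ET₀ × d  ⇒  Kc = ETc / (ET₀ × d)
Kc = 34.9 / (7.44 × 7) = 34.9 / 52.08 = 0.6701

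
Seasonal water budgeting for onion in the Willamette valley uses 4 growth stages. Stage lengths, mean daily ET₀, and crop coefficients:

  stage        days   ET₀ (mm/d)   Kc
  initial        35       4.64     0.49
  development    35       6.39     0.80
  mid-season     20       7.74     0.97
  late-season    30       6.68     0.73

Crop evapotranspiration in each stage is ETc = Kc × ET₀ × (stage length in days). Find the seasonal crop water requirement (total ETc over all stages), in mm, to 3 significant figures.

555 mm

initial: 0.49 × 4.64 × 35 = 79.58 mm
development: 0.80 × 6.39 × 35 = 178.92 mm
mid-season: 0.97 × 7.74 × 20 = 150.16 mm
late-season: 0.73 × 6.68 × 30 = 146.29 mm
Seasonal total = 554.95 mm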